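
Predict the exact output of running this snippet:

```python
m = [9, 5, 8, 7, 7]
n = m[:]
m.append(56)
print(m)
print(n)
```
[9, 5, 8, 7, 7, 56]
[9, 5, 8, 7, 7]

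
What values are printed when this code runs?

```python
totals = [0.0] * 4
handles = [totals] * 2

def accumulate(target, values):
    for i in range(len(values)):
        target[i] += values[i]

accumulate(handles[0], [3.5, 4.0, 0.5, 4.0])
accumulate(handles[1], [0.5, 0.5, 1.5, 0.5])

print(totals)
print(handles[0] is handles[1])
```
[4.0, 4.5, 2.0, 4.5]
True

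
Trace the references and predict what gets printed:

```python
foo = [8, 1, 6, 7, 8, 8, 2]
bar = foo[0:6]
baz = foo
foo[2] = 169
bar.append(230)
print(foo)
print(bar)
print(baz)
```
[8, 1, 169, 7, 8, 8, 2]
[8, 1, 6, 7, 8, 8, 230]
[8, 1, 169, 7, 8, 8, 2]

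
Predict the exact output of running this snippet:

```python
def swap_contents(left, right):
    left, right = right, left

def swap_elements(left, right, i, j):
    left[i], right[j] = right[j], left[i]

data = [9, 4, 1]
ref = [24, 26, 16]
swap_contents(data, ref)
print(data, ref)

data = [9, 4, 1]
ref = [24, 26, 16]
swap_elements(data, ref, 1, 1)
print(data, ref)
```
[9, 4, 1] [24, 26, 16]
[9, 26, 1] [24, 4, 16]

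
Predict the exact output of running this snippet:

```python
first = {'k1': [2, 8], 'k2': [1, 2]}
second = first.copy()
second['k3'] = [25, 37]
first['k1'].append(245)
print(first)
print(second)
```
{'k1': [2, 8, 245], 'k2': [1, 2]}
{'k1': [2, 8, 245], 'k2': [1, 2], 'k3': [25, 37]}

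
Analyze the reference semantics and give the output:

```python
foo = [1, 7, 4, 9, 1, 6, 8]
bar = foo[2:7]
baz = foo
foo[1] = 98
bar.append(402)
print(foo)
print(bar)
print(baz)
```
[1, 98, 4, 9, 1, 6, 8]
[4, 9, 1, 6, 8, 402]
[1, 98, 4, 9, 1, 6, 8]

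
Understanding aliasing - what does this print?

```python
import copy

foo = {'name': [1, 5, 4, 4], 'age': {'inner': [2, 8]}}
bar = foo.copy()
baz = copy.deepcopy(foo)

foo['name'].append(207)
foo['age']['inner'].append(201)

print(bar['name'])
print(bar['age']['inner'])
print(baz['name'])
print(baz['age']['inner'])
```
[1, 5, 4, 4, 207]
[2, 8, 201]
[1, 5, 4, 4]
[2, 8]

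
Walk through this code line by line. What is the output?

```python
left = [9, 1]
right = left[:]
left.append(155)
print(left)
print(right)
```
[9, 1, 155]
[9, 1]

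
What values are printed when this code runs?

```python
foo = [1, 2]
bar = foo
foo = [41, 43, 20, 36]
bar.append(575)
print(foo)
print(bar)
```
[41, 43, 20, 36]
[1, 2, 575]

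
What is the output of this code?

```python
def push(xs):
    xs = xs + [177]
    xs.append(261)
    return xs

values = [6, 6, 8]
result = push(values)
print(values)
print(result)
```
[6, 6, 8]
[6, 6, 8, 177, 261]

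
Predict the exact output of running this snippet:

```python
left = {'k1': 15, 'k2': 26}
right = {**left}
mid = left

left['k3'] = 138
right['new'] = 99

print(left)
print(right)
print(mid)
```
{'k1': 15, 'k2': 26, 'k3': 138}
{'k1': 15, 'k2': 26, 'new': 99}
{'k1': 15, 'k2': 26, 'k3': 138}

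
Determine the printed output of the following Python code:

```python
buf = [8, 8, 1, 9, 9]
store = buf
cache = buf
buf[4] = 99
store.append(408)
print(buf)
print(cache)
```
[8, 8, 1, 9, 99, 408]
[8, 8, 1, 9, 99, 408]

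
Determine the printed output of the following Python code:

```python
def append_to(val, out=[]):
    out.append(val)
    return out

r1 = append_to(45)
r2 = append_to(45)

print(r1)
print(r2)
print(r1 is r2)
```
[45, 45]
[45, 45]
True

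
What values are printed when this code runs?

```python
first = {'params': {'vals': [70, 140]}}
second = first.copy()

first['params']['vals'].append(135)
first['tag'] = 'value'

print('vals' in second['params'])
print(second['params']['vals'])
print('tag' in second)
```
True
[70, 140, 135]
False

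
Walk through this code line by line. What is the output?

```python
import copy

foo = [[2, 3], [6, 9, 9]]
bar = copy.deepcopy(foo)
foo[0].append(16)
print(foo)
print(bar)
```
[[2, 3, 16], [6, 9, 9]]
[[2, 3], [6, 9, 9]]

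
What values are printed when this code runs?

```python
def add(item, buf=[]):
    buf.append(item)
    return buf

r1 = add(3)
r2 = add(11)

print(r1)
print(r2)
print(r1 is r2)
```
[3, 11]
[3, 11]
True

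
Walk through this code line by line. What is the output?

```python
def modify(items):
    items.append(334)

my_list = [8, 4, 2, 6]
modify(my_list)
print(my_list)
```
[8, 4, 2, 6, 334]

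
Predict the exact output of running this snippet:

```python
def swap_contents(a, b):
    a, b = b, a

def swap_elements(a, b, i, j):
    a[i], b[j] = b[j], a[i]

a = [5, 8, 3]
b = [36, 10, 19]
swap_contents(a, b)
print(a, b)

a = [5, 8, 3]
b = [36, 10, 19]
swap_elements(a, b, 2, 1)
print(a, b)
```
[5, 8, 3] [36, 10, 19]
[5, 8, 10] [36, 3, 19]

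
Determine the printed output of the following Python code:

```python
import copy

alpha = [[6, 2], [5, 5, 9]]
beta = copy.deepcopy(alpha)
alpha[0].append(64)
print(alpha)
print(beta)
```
[[6, 2, 64], [5, 5, 9]]
[[6, 2], [5, 5, 9]]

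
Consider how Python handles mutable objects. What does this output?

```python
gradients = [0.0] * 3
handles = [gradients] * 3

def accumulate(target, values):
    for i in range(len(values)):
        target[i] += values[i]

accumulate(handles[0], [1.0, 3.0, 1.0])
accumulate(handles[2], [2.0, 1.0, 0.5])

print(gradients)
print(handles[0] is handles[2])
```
[3.0, 4.0, 1.5]
True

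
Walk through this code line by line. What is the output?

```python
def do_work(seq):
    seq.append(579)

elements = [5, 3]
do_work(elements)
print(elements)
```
[5, 3, 579]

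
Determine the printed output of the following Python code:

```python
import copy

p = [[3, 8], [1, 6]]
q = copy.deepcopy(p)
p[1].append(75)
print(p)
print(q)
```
[[3, 8], [1, 6, 75]]
[[3, 8], [1, 6]]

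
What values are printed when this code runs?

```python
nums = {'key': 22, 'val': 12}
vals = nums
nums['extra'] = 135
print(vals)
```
{'key': 22, 'val': 12, 'extra': 135}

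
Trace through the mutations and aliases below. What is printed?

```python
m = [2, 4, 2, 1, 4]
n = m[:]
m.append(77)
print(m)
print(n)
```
[2, 4, 2, 1, 4, 77]
[2, 4, 2, 1, 4]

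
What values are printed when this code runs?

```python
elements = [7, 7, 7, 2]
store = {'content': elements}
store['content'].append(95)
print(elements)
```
[7, 7, 7, 2, 95]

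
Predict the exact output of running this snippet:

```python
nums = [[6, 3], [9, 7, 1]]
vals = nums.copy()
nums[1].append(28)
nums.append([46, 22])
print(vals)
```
[[6, 3], [9, 7, 1, 28]]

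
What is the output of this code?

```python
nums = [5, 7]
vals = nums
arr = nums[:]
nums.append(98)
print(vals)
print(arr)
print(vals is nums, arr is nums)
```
[5, 7, 98]
[5, 7]
True False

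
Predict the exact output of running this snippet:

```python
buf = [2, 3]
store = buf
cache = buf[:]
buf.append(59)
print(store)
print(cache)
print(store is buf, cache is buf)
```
[2, 3, 59]
[2, 3]
True False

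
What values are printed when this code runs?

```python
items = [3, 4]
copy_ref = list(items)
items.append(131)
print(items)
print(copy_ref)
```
[3, 4, 131]
[3, 4]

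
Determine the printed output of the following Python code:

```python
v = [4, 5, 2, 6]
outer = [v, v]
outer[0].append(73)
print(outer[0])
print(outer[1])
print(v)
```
[4, 5, 2, 6, 73]
[4, 5, 2, 6, 73]
[4, 5, 2, 6, 73]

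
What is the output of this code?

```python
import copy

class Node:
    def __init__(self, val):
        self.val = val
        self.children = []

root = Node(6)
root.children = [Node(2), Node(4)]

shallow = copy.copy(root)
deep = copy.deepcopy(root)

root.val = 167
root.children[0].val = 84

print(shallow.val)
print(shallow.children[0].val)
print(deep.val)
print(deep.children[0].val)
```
6
84
6
2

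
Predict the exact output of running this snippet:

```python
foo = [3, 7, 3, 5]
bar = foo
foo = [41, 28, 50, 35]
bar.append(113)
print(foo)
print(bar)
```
[41, 28, 50, 35]
[3, 7, 3, 5, 113]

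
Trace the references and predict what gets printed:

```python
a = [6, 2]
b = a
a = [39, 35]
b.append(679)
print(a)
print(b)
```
[39, 35]
[6, 2, 679]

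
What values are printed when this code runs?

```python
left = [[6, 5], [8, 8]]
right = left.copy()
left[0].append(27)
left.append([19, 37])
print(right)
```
[[6, 5, 27], [8, 8]]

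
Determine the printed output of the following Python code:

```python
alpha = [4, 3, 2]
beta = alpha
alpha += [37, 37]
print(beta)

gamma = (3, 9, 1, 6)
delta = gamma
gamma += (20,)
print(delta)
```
[4, 3, 2, 37, 37]
(3, 9, 1, 6)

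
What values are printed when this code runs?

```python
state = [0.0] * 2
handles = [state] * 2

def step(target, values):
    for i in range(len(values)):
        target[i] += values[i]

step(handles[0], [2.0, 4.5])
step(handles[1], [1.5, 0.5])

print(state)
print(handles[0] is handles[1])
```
[3.5, 5.0]
True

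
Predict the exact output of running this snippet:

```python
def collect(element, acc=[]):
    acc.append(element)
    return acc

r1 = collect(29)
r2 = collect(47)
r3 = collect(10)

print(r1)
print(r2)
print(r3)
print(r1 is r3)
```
[29, 47, 10]
[29, 47, 10]
[29, 47, 10]
True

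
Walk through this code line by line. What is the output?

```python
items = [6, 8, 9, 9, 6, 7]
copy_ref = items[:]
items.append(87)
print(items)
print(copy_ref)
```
[6, 8, 9, 9, 6, 7, 87]
[6, 8, 9, 9, 6, 7]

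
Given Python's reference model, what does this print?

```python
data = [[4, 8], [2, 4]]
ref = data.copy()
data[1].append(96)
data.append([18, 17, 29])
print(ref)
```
[[4, 8], [2, 4, 96]]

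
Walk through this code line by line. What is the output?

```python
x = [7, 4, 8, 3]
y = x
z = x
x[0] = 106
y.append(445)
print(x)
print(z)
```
[106, 4, 8, 3, 445]
[106, 4, 8, 3, 445]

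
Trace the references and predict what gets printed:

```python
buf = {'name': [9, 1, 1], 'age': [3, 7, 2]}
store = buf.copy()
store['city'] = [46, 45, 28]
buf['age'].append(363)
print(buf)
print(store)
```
{'name': [9, 1, 1], 'age': [3, 7, 2, 363]}
{'name': [9, 1, 1], 'age': [3, 7, 2, 363], 'city': [46, 45, 28]}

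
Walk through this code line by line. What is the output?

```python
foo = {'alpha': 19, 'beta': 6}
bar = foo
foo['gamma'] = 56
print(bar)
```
{'alpha': 19, 'beta': 6, 'gamma': 56}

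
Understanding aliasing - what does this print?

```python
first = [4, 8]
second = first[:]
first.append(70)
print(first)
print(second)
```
[4, 8, 70]
[4, 8]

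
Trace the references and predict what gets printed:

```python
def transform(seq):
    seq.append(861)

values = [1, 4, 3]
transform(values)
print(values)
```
[1, 4, 3, 861]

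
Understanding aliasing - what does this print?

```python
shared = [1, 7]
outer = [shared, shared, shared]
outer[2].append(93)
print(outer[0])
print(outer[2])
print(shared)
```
[1, 7, 93]
[1, 7, 93]
[1, 7, 93]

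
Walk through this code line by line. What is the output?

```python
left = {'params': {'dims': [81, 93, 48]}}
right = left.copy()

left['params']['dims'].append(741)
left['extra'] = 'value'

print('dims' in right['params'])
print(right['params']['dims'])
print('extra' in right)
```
True
[81, 93, 48, 741]
False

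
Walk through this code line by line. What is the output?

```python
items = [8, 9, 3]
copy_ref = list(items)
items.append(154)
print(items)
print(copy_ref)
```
[8, 9, 3, 154]
[8, 9, 3]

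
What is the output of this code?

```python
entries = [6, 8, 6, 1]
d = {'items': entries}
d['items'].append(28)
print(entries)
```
[6, 8, 6, 1, 28]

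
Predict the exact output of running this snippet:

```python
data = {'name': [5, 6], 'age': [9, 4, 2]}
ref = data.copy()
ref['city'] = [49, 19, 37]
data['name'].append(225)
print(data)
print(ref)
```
{'name': [5, 6, 225], 'age': [9, 4, 2]}
{'name': [5, 6, 225], 'age': [9, 4, 2], 'city': [49, 19, 37]}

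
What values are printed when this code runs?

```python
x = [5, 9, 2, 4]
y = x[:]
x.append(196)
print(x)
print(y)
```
[5, 9, 2, 4, 196]
[5, 9, 2, 4]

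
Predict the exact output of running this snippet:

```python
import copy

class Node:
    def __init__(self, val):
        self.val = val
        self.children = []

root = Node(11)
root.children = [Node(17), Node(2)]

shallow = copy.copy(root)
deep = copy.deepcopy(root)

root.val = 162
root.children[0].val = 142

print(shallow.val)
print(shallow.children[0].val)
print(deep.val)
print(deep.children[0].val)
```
11
142
11
17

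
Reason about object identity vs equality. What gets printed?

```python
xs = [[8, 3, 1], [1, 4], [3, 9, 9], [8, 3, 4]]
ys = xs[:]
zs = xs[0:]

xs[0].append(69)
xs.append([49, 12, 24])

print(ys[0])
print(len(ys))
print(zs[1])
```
[8, 3, 1, 69]
4
[1, 4]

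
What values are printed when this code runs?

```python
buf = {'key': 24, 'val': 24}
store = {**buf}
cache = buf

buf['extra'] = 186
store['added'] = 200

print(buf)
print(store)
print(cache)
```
{'key': 24, 'val': 24, 'extra': 186}
{'key': 24, 'val': 24, 'added': 200}
{'key': 24, 'val': 24, 'extra': 186}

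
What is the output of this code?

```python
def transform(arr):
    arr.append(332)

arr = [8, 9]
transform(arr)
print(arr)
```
[8, 9, 332]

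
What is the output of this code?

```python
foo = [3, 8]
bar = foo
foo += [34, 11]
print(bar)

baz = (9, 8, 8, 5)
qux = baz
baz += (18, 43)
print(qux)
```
[3, 8, 34, 11]
(9, 8, 8, 5)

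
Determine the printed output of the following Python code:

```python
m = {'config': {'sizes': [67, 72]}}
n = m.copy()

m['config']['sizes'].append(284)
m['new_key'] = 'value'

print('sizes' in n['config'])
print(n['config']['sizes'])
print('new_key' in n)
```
True
[67, 72, 284]
False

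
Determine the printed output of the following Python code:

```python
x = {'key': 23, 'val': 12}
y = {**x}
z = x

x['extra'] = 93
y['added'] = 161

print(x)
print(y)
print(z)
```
{'key': 23, 'val': 12, 'extra': 93}
{'key': 23, 'val': 12, 'added': 161}
{'key': 23, 'val': 12, 'extra': 93}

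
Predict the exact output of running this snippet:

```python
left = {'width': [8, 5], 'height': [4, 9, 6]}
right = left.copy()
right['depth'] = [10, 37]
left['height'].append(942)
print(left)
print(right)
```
{'width': [8, 5], 'height': [4, 9, 6, 942]}
{'width': [8, 5], 'height': [4, 9, 6, 942], 'depth': [10, 37]}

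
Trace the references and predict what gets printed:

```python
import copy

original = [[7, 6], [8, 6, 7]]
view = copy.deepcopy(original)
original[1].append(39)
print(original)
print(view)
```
[[7, 6], [8, 6, 7, 39]]
[[7, 6], [8, 6, 7]]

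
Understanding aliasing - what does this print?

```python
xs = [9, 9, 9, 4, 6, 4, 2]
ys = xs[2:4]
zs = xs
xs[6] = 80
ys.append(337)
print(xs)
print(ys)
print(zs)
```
[9, 9, 9, 4, 6, 4, 80]
[9, 4, 337]
[9, 9, 9, 4, 6, 4, 80]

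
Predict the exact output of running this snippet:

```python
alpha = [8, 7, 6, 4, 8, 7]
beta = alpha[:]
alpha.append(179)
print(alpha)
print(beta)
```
[8, 7, 6, 4, 8, 7, 179]
[8, 7, 6, 4, 8, 7]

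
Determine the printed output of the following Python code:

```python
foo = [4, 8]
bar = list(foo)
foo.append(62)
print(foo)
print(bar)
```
[4, 8, 62]
[4, 8]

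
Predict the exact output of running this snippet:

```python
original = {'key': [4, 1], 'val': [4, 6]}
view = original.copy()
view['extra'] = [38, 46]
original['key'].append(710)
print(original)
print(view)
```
{'key': [4, 1, 710], 'val': [4, 6]}
{'key': [4, 1, 710], 'val': [4, 6], 'extra': [38, 46]}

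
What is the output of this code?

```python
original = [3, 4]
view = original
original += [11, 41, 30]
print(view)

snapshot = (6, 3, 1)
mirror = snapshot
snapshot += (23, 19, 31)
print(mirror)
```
[3, 4, 11, 41, 30]
(6, 3, 1)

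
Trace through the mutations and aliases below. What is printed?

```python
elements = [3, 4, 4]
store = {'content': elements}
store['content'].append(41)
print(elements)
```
[3, 4, 4, 41]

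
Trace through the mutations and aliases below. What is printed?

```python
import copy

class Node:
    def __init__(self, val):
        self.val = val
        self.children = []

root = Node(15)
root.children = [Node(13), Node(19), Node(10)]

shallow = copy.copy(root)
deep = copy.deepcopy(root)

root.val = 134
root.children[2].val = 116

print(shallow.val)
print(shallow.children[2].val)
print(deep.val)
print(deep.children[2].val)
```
15
116
15
10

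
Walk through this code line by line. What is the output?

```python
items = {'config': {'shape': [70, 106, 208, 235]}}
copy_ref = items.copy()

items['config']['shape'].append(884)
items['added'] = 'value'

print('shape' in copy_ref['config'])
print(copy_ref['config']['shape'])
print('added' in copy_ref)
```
True
[70, 106, 208, 235, 884]
False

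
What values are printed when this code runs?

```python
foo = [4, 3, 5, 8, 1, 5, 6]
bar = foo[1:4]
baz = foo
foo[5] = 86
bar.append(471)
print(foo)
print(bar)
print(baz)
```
[4, 3, 5, 8, 1, 86, 6]
[3, 5, 8, 471]
[4, 3, 5, 8, 1, 86, 6]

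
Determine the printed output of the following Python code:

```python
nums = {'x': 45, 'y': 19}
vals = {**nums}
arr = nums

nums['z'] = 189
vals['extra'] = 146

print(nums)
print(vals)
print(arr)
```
{'x': 45, 'y': 19, 'z': 189}
{'x': 45, 'y': 19, 'extra': 146}
{'x': 45, 'y': 19, 'z': 189}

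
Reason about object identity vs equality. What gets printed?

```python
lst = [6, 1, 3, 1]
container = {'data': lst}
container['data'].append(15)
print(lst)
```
[6, 1, 3, 1, 15]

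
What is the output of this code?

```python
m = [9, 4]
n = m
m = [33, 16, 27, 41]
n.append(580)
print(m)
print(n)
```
[33, 16, 27, 41]
[9, 4, 580]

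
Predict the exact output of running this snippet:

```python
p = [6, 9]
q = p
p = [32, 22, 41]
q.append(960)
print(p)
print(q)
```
[32, 22, 41]
[6, 9, 960]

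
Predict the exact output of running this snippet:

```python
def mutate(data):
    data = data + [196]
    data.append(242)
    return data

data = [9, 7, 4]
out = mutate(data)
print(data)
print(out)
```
[9, 7, 4]
[9, 7, 4, 196, 242]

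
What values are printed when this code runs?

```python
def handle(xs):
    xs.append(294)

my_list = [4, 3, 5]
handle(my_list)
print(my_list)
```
[4, 3, 5, 294]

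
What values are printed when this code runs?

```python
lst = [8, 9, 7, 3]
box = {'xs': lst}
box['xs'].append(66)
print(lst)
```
[8, 9, 7, 3, 66]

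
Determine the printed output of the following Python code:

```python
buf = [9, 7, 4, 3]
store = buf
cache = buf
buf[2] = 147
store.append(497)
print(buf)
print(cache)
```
[9, 7, 147, 3, 497]
[9, 7, 147, 3, 497]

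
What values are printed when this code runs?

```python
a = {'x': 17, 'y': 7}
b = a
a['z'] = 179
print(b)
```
{'x': 17, 'y': 7, 'z': 179}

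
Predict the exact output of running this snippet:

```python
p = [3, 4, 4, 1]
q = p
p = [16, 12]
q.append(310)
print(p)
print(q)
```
[16, 12]
[3, 4, 4, 1, 310]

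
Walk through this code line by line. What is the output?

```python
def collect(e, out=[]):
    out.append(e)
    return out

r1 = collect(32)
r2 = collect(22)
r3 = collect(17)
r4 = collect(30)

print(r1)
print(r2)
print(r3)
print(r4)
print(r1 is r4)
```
[32, 22, 17, 30]
[32, 22, 17, 30]
[32, 22, 17, 30]
[32, 22, 17, 30]
True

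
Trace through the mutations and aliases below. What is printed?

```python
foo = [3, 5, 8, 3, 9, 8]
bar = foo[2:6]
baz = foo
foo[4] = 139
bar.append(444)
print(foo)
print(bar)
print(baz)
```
[3, 5, 8, 3, 139, 8]
[8, 3, 9, 8, 444]
[3, 5, 8, 3, 139, 8]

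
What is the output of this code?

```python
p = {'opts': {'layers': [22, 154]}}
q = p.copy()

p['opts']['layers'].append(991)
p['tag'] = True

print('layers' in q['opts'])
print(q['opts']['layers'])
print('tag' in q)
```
True
[22, 154, 991]
False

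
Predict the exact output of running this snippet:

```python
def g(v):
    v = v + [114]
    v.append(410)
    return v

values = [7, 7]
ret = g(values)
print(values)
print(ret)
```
[7, 7]
[7, 7, 114, 410]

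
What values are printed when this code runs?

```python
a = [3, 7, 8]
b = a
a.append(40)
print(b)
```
[3, 7, 8, 40]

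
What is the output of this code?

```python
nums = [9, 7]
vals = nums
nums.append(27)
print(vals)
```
[9, 7, 27]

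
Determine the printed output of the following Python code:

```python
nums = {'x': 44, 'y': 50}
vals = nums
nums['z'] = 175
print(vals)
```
{'x': 44, 'y': 50, 'z': 175}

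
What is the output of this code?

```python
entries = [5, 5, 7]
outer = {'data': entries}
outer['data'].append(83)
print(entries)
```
[5, 5, 7, 83]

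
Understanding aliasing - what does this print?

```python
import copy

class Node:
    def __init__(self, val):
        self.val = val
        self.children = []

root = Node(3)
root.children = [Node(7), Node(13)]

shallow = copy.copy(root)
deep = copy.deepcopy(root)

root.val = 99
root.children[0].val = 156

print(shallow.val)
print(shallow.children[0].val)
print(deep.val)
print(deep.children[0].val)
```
3
156
3
7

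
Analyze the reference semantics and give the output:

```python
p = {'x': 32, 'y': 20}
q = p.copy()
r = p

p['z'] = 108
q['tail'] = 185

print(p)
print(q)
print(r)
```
{'x': 32, 'y': 20, 'z': 108}
{'x': 32, 'y': 20, 'tail': 185}
{'x': 32, 'y': 20, 'z': 108}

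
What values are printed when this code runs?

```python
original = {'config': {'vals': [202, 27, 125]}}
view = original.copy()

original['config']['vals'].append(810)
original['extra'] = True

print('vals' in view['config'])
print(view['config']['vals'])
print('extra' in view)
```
True
[202, 27, 125, 810]
False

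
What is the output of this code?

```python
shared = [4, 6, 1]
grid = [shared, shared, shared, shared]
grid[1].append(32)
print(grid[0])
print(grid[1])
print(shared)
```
[4, 6, 1, 32]
[4, 6, 1, 32]
[4, 6, 1, 32]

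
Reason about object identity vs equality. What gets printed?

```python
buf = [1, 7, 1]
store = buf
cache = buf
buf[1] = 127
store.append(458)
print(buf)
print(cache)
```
[1, 127, 1, 458]
[1, 127, 1, 458]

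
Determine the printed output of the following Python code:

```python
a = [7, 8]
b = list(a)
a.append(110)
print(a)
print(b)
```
[7, 8, 110]
[7, 8]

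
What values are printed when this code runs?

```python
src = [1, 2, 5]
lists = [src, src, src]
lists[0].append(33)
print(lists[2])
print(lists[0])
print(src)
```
[1, 2, 5, 33]
[1, 2, 5, 33]
[1, 2, 5, 33]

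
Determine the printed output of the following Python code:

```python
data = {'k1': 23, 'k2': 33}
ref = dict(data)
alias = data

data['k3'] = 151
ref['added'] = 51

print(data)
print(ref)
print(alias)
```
{'k1': 23, 'k2': 33, 'k3': 151}
{'k1': 23, 'k2': 33, 'added': 51}
{'k1': 23, 'k2': 33, 'k3': 151}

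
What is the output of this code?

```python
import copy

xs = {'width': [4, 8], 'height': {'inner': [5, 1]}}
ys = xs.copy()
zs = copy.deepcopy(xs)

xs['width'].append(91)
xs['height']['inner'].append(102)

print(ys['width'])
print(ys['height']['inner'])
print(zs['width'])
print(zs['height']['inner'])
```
[4, 8, 91]
[5, 1, 102]
[4, 8]
[5, 1]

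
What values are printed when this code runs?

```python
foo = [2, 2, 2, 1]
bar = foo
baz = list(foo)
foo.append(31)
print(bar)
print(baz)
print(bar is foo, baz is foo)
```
[2, 2, 2, 1, 31]
[2, 2, 2, 1]
True False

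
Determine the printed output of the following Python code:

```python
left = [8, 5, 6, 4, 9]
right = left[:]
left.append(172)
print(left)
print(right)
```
[8, 5, 6, 4, 9, 172]
[8, 5, 6, 4, 9]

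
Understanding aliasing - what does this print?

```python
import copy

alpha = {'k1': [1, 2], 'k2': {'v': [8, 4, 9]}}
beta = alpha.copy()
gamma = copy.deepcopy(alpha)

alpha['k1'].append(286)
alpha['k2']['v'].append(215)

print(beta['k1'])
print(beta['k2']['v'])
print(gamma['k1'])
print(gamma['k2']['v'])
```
[1, 2, 286]
[8, 4, 9, 215]
[1, 2]
[8, 4, 9]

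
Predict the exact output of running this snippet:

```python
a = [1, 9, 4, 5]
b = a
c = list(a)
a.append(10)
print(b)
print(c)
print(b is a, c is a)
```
[1, 9, 4, 5, 10]
[1, 9, 4, 5]
True False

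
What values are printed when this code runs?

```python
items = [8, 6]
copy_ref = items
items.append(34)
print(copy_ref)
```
[8, 6, 34]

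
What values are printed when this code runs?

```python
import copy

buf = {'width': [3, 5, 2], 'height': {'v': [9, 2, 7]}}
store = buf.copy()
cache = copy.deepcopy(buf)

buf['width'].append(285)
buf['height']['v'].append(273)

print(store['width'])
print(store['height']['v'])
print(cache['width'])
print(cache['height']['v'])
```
[3, 5, 2, 285]
[9, 2, 7, 273]
[3, 5, 2]
[9, 2, 7]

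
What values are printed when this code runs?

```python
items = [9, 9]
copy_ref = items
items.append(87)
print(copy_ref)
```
[9, 9, 87]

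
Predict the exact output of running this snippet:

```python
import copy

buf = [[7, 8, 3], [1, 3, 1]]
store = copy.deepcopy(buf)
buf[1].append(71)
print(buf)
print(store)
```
[[7, 8, 3], [1, 3, 1, 71]]
[[7, 8, 3], [1, 3, 1]]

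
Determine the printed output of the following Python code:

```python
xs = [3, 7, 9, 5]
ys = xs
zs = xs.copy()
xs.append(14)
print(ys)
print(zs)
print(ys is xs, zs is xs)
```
[3, 7, 9, 5, 14]
[3, 7, 9, 5]
True False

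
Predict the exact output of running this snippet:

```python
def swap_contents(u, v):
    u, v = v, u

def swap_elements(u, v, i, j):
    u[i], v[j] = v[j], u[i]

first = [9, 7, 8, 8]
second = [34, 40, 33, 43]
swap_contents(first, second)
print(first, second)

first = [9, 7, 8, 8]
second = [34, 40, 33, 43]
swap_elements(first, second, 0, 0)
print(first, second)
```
[9, 7, 8, 8] [34, 40, 33, 43]
[34, 7, 8, 8] [9, 40, 33, 43]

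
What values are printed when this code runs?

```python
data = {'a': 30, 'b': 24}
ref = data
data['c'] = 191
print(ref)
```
{'a': 30, 'b': 24, 'c': 191}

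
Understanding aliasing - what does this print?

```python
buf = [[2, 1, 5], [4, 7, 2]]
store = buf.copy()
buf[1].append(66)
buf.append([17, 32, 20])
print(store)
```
[[2, 1, 5], [4, 7, 2, 66]]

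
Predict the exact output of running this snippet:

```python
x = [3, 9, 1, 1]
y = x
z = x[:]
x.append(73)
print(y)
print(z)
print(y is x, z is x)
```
[3, 9, 1, 1, 73]
[3, 9, 1, 1]
True False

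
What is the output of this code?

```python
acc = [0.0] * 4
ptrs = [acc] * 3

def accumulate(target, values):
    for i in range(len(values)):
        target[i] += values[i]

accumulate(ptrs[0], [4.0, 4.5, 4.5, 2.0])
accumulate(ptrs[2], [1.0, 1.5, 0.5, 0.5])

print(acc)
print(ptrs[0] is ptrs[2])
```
[5.0, 6.0, 5.0, 2.5]
True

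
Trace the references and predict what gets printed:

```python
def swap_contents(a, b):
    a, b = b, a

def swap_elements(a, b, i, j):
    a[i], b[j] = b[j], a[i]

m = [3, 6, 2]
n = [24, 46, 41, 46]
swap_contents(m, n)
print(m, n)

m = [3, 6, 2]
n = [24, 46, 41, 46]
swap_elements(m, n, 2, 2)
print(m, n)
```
[3, 6, 2] [24, 46, 41, 46]
[3, 6, 41] [24, 46, 2, 46]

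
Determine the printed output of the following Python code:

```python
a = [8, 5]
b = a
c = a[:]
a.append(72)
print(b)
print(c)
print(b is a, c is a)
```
[8, 5, 72]
[8, 5]
True False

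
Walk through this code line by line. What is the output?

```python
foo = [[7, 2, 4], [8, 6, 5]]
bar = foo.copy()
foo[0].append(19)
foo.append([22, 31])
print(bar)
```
[[7, 2, 4, 19], [8, 6, 5]]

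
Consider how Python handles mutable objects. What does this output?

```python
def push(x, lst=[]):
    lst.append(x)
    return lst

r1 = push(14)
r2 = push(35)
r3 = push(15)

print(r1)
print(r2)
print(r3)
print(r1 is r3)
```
[14, 35, 15]
[14, 35, 15]
[14, 35, 15]
True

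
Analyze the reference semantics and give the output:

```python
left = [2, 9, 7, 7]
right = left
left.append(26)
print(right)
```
[2, 9, 7, 7, 26]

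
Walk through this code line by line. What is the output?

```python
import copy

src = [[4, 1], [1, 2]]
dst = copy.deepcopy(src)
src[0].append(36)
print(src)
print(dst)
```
[[4, 1, 36], [1, 2]]
[[4, 1], [1, 2]]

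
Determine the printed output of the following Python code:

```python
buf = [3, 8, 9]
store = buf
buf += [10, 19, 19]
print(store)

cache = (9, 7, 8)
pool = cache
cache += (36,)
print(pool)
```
[3, 8, 9, 10, 19, 19]
(9, 7, 8)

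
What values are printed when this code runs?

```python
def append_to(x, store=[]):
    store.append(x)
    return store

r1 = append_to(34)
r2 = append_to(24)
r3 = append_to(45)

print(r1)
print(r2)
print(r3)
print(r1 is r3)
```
[34, 24, 45]
[34, 24, 45]
[34, 24, 45]
True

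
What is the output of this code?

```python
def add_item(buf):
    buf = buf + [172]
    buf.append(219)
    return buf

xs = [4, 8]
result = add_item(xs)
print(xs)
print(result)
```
[4, 8]
[4, 8, 172, 219]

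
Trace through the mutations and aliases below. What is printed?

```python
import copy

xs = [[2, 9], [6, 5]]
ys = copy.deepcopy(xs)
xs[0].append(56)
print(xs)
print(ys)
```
[[2, 9, 56], [6, 5]]
[[2, 9], [6, 5]]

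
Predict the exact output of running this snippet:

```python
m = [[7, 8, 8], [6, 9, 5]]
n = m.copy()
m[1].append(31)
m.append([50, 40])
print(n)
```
[[7, 8, 8], [6, 9, 5, 31]]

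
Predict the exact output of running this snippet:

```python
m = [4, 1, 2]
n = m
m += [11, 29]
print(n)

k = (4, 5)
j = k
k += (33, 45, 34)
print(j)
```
[4, 1, 2, 11, 29]
(4, 5)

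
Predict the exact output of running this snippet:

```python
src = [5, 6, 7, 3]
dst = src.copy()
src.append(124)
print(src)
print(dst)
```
[5, 6, 7, 3, 124]
[5, 6, 7, 3]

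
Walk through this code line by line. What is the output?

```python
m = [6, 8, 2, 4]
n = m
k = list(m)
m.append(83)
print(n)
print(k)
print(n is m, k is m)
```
[6, 8, 2, 4, 83]
[6, 8, 2, 4]
True False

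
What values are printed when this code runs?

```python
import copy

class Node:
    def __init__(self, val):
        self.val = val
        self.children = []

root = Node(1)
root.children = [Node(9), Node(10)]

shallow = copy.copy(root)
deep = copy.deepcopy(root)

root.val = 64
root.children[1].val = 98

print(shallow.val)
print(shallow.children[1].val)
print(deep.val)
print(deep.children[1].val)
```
1
98
1
10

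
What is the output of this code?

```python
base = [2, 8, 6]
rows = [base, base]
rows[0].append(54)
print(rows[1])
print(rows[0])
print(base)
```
[2, 8, 6, 54]
[2, 8, 6, 54]
[2, 8, 6, 54]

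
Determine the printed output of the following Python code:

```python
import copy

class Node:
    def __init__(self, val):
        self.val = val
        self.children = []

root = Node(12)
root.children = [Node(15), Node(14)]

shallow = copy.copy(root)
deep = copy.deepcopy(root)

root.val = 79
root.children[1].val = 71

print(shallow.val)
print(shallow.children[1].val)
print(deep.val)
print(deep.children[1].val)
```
12
71
12
14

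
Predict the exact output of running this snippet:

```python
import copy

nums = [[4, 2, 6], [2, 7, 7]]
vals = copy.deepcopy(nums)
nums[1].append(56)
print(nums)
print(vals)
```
[[4, 2, 6], [2, 7, 7, 56]]
[[4, 2, 6], [2, 7, 7]]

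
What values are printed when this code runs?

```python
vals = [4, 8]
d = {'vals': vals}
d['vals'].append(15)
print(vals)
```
[4, 8, 15]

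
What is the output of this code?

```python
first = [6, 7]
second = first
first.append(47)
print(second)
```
[6, 7, 47]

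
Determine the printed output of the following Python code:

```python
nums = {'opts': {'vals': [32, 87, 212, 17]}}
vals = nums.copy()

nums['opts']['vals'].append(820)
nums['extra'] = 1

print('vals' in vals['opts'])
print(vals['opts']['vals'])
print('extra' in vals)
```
True
[32, 87, 212, 17, 820]
False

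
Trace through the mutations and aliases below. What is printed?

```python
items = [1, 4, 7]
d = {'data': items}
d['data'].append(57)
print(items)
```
[1, 4, 7, 57]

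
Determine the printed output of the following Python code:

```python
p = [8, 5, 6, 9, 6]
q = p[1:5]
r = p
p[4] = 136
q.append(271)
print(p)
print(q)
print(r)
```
[8, 5, 6, 9, 136]
[5, 6, 9, 6, 271]
[8, 5, 6, 9, 136]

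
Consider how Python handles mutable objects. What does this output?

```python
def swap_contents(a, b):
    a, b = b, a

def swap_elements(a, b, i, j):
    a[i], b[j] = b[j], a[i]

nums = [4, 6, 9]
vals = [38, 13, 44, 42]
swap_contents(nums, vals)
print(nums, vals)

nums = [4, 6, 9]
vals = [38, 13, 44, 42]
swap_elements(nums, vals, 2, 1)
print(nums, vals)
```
[4, 6, 9] [38, 13, 44, 42]
[4, 6, 13] [38, 9, 44, 42]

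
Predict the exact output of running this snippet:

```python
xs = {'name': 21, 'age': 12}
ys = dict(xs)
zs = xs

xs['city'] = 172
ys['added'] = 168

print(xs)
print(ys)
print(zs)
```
{'name': 21, 'age': 12, 'city': 172}
{'name': 21, 'age': 12, 'added': 168}
{'name': 21, 'age': 12, 'city': 172}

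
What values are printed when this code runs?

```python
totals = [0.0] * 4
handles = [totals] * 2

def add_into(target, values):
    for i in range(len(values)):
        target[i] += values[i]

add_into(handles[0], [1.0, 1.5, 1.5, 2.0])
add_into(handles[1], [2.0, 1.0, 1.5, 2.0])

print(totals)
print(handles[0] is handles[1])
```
[3.0, 2.5, 3.0, 4.0]
True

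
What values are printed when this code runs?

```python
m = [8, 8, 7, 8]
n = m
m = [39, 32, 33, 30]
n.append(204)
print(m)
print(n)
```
[39, 32, 33, 30]
[8, 8, 7, 8, 204]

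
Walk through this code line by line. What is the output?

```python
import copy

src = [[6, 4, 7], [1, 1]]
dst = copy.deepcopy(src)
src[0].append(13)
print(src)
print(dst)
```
[[6, 4, 7, 13], [1, 1]]
[[6, 4, 7], [1, 1]]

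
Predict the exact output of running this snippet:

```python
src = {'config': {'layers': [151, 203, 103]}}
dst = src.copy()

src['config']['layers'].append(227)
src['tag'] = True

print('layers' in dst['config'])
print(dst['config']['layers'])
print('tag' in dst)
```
True
[151, 203, 103, 227]
False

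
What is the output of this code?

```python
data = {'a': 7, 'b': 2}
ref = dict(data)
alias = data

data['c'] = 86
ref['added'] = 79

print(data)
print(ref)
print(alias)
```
{'a': 7, 'b': 2, 'c': 86}
{'a': 7, 'b': 2, 'added': 79}
{'a': 7, 'b': 2, 'c': 86}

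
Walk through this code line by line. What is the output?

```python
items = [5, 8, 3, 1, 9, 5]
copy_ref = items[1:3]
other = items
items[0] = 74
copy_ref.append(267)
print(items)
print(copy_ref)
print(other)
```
[74, 8, 3, 1, 9, 5]
[8, 3, 267]
[74, 8, 3, 1, 9, 5]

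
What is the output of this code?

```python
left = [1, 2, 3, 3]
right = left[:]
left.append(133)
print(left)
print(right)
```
[1, 2, 3, 3, 133]
[1, 2, 3, 3]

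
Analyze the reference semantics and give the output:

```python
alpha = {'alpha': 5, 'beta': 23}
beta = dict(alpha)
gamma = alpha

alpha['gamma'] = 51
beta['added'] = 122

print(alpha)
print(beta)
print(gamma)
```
{'alpha': 5, 'beta': 23, 'gamma': 51}
{'alpha': 5, 'beta': 23, 'added': 122}
{'alpha': 5, 'beta': 23, 'gamma': 51}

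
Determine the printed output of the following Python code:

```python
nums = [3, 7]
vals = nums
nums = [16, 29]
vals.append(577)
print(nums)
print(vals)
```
[16, 29]
[3, 7, 577]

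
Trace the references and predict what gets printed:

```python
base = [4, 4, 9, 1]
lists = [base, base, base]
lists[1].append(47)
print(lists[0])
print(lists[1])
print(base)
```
[4, 4, 9, 1, 47]
[4, 4, 9, 1, 47]
[4, 4, 9, 1, 47]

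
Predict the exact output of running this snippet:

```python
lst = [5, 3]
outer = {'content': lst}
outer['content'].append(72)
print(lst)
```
[5, 3, 72]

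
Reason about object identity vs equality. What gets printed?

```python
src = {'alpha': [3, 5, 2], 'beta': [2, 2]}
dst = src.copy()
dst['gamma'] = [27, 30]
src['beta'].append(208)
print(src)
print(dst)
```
{'alpha': [3, 5, 2], 'beta': [2, 2, 208]}
{'alpha': [3, 5, 2], 'beta': [2, 2, 208], 'gamma': [27, 30]}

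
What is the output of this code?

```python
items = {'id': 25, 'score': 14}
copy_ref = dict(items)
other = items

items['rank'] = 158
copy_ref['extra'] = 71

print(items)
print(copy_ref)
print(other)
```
{'id': 25, 'score': 14, 'rank': 158}
{'id': 25, 'score': 14, 'extra': 71}
{'id': 25, 'score': 14, 'rank': 158}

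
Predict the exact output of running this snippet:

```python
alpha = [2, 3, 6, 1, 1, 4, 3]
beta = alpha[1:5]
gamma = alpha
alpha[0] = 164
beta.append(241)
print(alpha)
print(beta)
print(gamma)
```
[164, 3, 6, 1, 1, 4, 3]
[3, 6, 1, 1, 241]
[164, 3, 6, 1, 1, 4, 3]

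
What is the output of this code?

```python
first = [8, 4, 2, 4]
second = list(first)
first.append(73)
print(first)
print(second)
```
[8, 4, 2, 4, 73]
[8, 4, 2, 4]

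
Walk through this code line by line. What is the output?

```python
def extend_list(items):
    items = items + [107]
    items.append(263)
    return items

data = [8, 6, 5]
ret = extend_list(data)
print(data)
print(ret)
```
[8, 6, 5]
[8, 6, 5, 107, 263]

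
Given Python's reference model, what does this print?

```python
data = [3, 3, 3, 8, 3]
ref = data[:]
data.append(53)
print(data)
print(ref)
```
[3, 3, 3, 8, 3, 53]
[3, 3, 3, 8, 3]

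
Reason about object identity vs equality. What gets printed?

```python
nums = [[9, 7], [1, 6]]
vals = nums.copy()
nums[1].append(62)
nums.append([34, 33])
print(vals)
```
[[9, 7], [1, 6, 62]]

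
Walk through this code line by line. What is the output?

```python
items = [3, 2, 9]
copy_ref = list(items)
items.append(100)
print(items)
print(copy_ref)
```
[3, 2, 9, 100]
[3, 2, 9]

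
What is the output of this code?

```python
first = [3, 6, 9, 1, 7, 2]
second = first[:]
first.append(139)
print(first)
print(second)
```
[3, 6, 9, 1, 7, 2, 139]
[3, 6, 9, 1, 7, 2]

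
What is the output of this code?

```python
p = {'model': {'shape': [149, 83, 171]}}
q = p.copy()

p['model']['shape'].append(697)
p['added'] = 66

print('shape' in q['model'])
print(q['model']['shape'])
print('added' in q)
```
True
[149, 83, 171, 697]
False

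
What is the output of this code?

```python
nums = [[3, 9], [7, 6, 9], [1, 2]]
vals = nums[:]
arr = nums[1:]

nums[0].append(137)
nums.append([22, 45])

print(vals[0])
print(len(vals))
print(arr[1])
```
[3, 9, 137]
3
[1, 2]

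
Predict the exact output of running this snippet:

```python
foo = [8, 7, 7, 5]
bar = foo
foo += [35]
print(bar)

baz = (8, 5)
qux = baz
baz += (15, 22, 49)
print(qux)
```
[8, 7, 7, 5, 35]
(8, 5)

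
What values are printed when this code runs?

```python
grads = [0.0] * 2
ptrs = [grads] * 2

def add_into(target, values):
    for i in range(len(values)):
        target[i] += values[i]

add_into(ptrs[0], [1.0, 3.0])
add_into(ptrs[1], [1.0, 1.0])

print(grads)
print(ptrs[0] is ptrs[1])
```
[2.0, 4.0]
True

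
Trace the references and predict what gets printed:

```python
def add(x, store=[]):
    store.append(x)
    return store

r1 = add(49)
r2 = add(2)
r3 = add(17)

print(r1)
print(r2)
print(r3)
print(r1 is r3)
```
[49, 2, 17]
[49, 2, 17]
[49, 2, 17]
True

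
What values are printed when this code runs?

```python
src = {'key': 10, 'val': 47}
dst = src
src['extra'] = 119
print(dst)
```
{'key': 10, 'val': 47, 'extra': 119}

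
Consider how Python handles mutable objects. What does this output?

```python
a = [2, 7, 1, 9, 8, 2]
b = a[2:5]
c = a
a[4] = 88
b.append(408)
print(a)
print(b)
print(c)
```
[2, 7, 1, 9, 88, 2]
[1, 9, 8, 408]
[2, 7, 1, 9, 88, 2]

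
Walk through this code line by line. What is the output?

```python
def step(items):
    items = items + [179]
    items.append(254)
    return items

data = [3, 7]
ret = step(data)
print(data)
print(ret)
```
[3, 7]
[3, 7, 179, 254]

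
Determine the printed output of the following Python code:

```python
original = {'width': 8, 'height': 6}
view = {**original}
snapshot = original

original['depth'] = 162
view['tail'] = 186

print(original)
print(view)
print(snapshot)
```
{'width': 8, 'height': 6, 'depth': 162}
{'width': 8, 'height': 6, 'tail': 186}
{'width': 8, 'height': 6, 'depth': 162}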